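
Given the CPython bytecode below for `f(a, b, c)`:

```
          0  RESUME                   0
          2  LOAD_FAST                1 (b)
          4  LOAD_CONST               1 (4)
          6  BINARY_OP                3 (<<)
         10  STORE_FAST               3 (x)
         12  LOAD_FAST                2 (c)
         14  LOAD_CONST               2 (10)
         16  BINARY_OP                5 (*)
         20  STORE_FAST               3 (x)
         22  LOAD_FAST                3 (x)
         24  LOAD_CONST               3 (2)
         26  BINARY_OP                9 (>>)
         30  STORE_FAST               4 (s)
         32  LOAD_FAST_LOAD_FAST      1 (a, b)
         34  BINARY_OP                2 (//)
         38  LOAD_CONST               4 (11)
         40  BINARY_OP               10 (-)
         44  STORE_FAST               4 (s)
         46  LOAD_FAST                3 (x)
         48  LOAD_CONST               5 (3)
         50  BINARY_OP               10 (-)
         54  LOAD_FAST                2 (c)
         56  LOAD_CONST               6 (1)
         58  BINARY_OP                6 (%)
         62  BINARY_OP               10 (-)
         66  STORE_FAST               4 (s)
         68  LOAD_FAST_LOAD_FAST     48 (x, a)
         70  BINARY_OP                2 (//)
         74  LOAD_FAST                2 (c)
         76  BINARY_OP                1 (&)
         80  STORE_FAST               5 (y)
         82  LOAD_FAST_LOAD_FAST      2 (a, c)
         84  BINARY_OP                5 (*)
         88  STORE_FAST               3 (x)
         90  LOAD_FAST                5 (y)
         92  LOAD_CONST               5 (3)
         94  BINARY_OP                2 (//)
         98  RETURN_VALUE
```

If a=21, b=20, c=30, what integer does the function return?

LOAD_FAST b → push 20. Stack: [20]
LOAD_CONST → push 4. Stack: [20, 4]
BINARY_OP << → 20 << 4 = 320. Stack: [320]
STORE_FAST x → x=320. Stack: []
LOAD_FAST c → push 30. Stack: [30]
LOAD_CONST → push 10. Stack: [30, 10]
BINARY_OP * → 30 * 10 = 300. Stack: [300]
STORE_FAST x → x=300. Stack: []
LOAD_FAST x → push 300. Stack: [300]
LOAD_CONST → push 2. Stack: [300, 2]
BINARY_OP >> → 300 >> 2 = 75. Stack: [75]
STORE_FAST s → s=75. Stack: []
LOAD_FAST_LOAD_FAST a,b → push 21,20. Stack: [21, 20]
BINARY_OP // → 21 // 20 = 1. Stack: [1]
LOAD_CONST → push 11. Stack: [1, 11]
BINARY_OP - → 1 - 11 = -10. Stack: [-10]
STORE_FAST s → s=-10. Stack: []
LOAD_FAST x → push 300. Stack: [300]
LOAD_CONST → push 3. Stack: [300, 3]
BINARY_OP - → 300 - 3 = 297. Stack: [297]
LOAD_FAST c → push 30. Stack: [297, 30]
LOAD_CONST → push 1. Stack: [297, 30, 1]
BINARY_OP % → 30 % 1 = 0. Stack: [297, 0]
BINARY_OP - → 297 - 0 = 297. Stack: [297]
STORE_FAST s → s=297. Stack: []
LOAD_FAST_LOAD_FAST x,a → push 300,21. Stack: [300, 21]
BINARY_OP // → 300 // 21 = 14. Stack: [14]
LOAD_FAST c → push 30. Stack: [14, 30]
BINARY_OP & → 14 & 30 = 14. Stack: [14]
STORE_FAST y → y=14. Stack: []
LOAD_FAST_LOAD_FAST a,c → push 21,30. Stack: [21, 30]
BINARY_OP * → 21 * 30 = 630. Stack: [630]
STORE_FAST x → x=630. Stack: []
LOAD_FAST y → push 14. Stack: [14]
LOAD_CONST → push 3. Stack: [14, 3]
BINARY_OP // → 14 // 3 = 4. Stack: [4]
RETURN_VALUE → return 4.

4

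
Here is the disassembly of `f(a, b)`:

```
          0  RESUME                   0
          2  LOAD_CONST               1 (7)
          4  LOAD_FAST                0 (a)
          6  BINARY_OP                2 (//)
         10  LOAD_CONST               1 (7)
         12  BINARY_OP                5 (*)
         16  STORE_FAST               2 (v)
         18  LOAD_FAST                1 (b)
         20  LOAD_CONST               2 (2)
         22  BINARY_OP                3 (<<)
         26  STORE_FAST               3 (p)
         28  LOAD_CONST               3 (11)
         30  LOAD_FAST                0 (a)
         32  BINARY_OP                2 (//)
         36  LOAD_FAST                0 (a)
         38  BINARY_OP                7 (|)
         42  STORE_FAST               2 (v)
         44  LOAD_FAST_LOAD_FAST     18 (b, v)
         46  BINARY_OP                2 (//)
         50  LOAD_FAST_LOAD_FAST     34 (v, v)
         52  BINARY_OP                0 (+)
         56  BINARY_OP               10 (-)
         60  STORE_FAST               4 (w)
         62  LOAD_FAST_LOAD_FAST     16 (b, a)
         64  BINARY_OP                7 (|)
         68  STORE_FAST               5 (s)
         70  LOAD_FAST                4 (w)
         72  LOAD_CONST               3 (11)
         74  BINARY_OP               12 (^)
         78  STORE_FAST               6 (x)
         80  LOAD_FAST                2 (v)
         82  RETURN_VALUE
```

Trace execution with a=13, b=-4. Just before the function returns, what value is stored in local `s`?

LOAD_CONST → push 7. Stack: [7]
LOAD_FAST a → push 13. Stack: [7, 13]
BINARY_OP // → 7 // 13 = 0. Stack: [0]
LOAD_CONST → push 7. Stack: [0, 7]
BINARY_OP * → 0 * 7 = 0. Stack: [0]
STORE_FAST v → v=0. Stack: []
LOAD_FAST b → push -4. Stack: [-4]
LOAD_CONST → push 2. Stack: [-4, 2]
BINARY_OP << → -4 << 2 = -16. Stack: [-16]
STORE_FAST p → p=-16. Stack: []
LOAD_CONST → push 11. Stack: [11]
LOAD_FAST a → push 13. Stack: [11, 13]
BINARY_OP // → 11 // 13 = 0. Stack: [0]
LOAD_FAST a → push 13. Stack: [0, 13]
BINARY_OP | → 0 | 13 = 13. Stack: [13]
STORE_FAST v → v=13. Stack: []
LOAD_FAST_LOAD_FAST b,v → push -4,13. Stack: [-4, 13]
BINARY_OP // → -4 // 13 = -1. Stack: [-1]
LOAD_FAST_LOAD_FAST v,v → push 13,13. Stack: [-1, 13, 13]
BINARY_OP + → 13 + 13 = 26. Stack: [-1, 26]
BINARY_OP - → -1 - 26 = -27. Stack: [-27]
STORE_FAST w → w=-27. Stack: []
LOAD_FAST_LOAD_FAST b,a → push -4,13. Stack: [-4, 13]
BINARY_OP | → -4 | 13 = -3. Stack: [-3]
STORE_FAST s → s=-3. Stack: []
LOAD_FAST w → push -27. Stack: [-27]
LOAD_CONST → push 11. Stack: [-27, 11]
BINARY_OP ^ → -27 ^ 11 = -18. Stack: [-18]
STORE_FAST x → x=-18. Stack: []
LOAD_FAST v → push 13. Stack: [13]
RETURN_VALUE → return 13.

-3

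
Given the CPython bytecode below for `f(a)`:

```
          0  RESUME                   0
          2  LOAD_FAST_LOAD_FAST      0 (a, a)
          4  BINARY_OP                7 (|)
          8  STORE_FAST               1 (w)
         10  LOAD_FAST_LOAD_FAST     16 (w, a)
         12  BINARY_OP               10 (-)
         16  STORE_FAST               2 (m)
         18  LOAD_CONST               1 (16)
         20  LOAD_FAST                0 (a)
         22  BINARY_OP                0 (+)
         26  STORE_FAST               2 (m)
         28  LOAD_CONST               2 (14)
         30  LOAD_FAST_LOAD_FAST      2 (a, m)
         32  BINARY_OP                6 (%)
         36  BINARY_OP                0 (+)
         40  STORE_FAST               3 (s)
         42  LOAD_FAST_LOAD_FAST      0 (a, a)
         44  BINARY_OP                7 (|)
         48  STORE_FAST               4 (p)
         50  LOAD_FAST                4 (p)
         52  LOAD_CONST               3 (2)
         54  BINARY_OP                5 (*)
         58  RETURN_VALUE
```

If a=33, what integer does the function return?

66

LOAD_FAST_LOAD_FAST a,a → push 33,33. Stack: [33, 33]
BINARY_OP | → 33 | 33 = 33. Stack: [33]
STORE_FAST w → w=33. Stack: []
LOAD_FAST_LOAD_FAST w,a → push 33,33. Stack: [33, 33]
BINARY_OP - → 33 - 33 = 0. Stack: [0]
STORE_FAST m → m=0. Stack: []
LOAD_CONST → push 16. Stack: [16]
LOAD_FAST a → push 33. Stack: [16, 33]
BINARY_OP + → 16 + 33 = 49. Stack: [49]
STORE_FAST m → m=49. Stack: []
LOAD_CONST → push 14. Stack: [14]
LOAD_FAST_LOAD_FAST a,m → push 33,49. Stack: [14, 33, 49]
BINARY_OP % → 33 % 49 = 33. Stack: [14, 33]
BINARY_OP + → 14 + 33 = 47. Stack: [47]
STORE_FAST s → s=47. Stack: []
LOAD_FAST_LOAD_FAST a,a → push 33,33. Stack: [33, 33]
BINARY_OP | → 33 | 33 = 33. Stack: [33]
STORE_FAST p → p=33. Stack: []
LOAD_FAST p → push 33. Stack: [33]
LOAD_CONST → push 2. Stack: [33, 2]
BINARY_OP * → 33 * 2 = 66. Stack: [66]
RETURN_VALUE → return 66.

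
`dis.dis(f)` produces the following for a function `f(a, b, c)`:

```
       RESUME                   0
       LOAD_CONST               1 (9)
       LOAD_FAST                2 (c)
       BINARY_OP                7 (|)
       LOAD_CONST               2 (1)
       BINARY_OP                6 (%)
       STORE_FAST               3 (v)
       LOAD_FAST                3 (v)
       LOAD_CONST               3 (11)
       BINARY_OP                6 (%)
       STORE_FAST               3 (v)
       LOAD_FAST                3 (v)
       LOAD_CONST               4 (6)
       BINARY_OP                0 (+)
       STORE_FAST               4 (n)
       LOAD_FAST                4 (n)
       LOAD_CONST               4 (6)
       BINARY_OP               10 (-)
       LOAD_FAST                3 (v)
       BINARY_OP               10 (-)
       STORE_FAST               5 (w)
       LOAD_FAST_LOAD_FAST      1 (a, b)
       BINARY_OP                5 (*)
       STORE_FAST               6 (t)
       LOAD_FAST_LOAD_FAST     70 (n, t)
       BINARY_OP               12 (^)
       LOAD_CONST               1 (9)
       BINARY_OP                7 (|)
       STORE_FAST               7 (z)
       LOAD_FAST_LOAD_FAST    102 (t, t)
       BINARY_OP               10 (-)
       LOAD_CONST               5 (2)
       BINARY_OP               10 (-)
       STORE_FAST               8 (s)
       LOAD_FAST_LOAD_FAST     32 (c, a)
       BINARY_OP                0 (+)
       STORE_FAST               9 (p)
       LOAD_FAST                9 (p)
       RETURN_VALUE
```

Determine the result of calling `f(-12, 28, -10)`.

LOAD_CONST → push 9. Stack: [9]
LOAD_FAST c → push -10. Stack: [9, -10]
BINARY_OP | → 9 | -10 = -1. Stack: [-1]
LOAD_CONST → push 1. Stack: [-1, 1]
BINARY_OP % → -1 % 1 = 0. Stack: [0]
STORE_FAST v → v=0. Stack: []
LOAD_FAST v → push 0. Stack: [0]
LOAD_CONST → push 11. Stack: [0, 11]
BINARY_OP % → 0 % 11 = 0. Stack: [0]
STORE_FAST v → v=0. Stack: []
LOAD_FAST v → push 0. Stack: [0]
LOAD_CONST → push 6. Stack: [0, 6]
BINARY_OP + → 0 + 6 = 6. Stack: [6]
STORE_FAST n → n=6. Stack: []
LOAD_FAST n → push 6. Stack: [6]
LOAD_CONST → push 6. Stack: [6, 6]
BINARY_OP - → 6 - 6 = 0. Stack: [0]
LOAD_FAST v → push 0. Stack: [0, 0]
BINARY_OP - → 0 - 0 = 0. Stack: [0]
STORE_FAST w → w=0. Stack: []
LOAD_FAST_LOAD_FAST a,b → push -12,28. Stack: [-12, 28]
BINARY_OP * → -12 * 28 = -336. Stack: [-336]
STORE_FAST t → t=-336. Stack: []
LOAD_FAST_LOAD_FAST n,t → push 6,-336. Stack: [6, -336]
BINARY_OP ^ → 6 ^ -336 = -330. Stack: [-330]
LOAD_CONST → push 9. Stack: [-330, 9]
BINARY_OP | → -330 | 9 = -321. Stack: [-321]
STORE_FAST z → z=-321. Stack: []
LOAD_FAST_LOAD_FAST t,t → push -336,-336. Stack: [-336, -336]
BINARY_OP - → -336 - -336 = 0. Stack: [0]
LOAD_CONST → push 2. Stack: [0, 2]
BINARY_OP - → 0 - 2 = -2. Stack: [-2]
STORE_FAST s → s=-2. Stack: []
LOAD_FAST_LOAD_FAST c,a → push -10,-12. Stack: [-10, -12]
BINARY_OP + → -10 + -12 = -22. Stack: [-22]
STORE_FAST p → p=-22. Stack: []
LOAD_FAST p → push -22. Stack: [-22]
RETURN_VALUE → return -22.

-22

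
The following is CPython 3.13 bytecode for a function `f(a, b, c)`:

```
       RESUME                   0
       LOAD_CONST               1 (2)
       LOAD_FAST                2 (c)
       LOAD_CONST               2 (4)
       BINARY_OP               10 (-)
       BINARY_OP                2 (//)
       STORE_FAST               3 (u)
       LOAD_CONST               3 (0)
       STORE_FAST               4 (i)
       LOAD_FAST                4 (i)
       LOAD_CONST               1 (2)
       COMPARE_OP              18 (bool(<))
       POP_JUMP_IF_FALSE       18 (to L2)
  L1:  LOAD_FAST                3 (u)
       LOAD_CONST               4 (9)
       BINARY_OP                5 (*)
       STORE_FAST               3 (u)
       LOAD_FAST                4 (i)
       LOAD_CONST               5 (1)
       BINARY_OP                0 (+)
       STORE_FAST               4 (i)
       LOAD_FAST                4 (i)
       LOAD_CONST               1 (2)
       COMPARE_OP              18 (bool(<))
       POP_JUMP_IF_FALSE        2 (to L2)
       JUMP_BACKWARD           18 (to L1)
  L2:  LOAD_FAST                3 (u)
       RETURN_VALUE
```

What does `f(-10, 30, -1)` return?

-81

LOAD_CONST → push 2. Stack: [2]
LOAD_FAST c → push -1. Stack: [2, -1]
LOAD_CONST → push 4. Stack: [2, -1, 4]
BINARY_OP - → -1 - 4 = -5. Stack: [2, -5]
BINARY_OP // → 2 // -5 = -1. Stack: [-1]
STORE_FAST u → u=-1. Stack: []
LOAD_CONST → push 0. Stack: [0]
STORE_FAST i → i=0. Stack: []
LOAD_FAST i → push 0. Stack: [0]
LOAD_CONST → push 2. Stack: [0, 2]
COMPARE_OP bool(<) → 0 vs 2 = True. Stack: [True]
POP_JUMP_IF_FALSE → pop True; no jump. Stack: []
LOAD_FAST u → push -1. Stack: [-1]
LOAD_CONST → push 9. Stack: [-1, 9]
BINARY_OP * → -1 * 9 = -9. Stack: [-9]
STORE_FAST u → u=-9. Stack: []
LOAD_FAST i → push 0. Stack: [0]
LOAD_CONST → push 1. Stack: [0, 1]
BINARY_OP + → 0 + 1 = 1. Stack: [1]
STORE_FAST i → i=1. Stack: []
LOAD_FAST i → push 1. Stack: [1]
LOAD_CONST → push 2. Stack: [1, 2]
COMPARE_OP bool(<) → 1 vs 2 = True. Stack: [True]
POP_JUMP_IF_FALSE → pop True; no jump. Stack: []
LOAD_FAST u → push -9. Stack: [-9]
LOAD_CONST → push 9. Stack: [-9, 9]
BINARY_OP * → -9 * 9 = -81. Stack: [-81]
STORE_FAST u → u=-81. Stack: []
LOAD_FAST i → push 1. Stack: [1]
LOAD_CONST → push 1. Stack: [1, 1]
BINARY_OP + → 1 + 1 = 2. Stack: [2]
STORE_FAST i → i=2. Stack: []
LOAD_FAST i → push 2. Stack: [2]
LOAD_CONST → push 2. Stack: [2, 2]
COMPARE_OP bool(<) → 2 vs 2 = False. Stack: [False]
POP_JUMP_IF_FALSE → pop False; jump. Stack: []
LOAD_FAST u → push -81. Stack: [-81]
RETURN_VALUE → return -81.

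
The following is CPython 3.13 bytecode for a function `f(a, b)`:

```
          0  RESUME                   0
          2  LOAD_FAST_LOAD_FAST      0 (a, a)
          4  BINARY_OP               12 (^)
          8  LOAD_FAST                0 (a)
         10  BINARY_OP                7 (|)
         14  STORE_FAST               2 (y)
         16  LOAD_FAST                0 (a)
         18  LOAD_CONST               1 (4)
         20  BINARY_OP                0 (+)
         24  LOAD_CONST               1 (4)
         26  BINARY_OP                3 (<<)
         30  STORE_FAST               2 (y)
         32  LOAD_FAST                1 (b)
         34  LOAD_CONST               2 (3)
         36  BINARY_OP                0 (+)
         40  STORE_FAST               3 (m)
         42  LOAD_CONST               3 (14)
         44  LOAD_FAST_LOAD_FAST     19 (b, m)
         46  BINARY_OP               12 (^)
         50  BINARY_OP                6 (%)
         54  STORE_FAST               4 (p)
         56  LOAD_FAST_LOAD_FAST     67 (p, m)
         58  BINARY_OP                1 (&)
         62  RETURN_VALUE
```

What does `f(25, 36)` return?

2

LOAD_FAST_LOAD_FAST a,a → push 25,25. Stack: [25, 25]
BINARY_OP ^ → 25 ^ 25 = 0. Stack: [0]
LOAD_FAST a → push 25. Stack: [0, 25]
BINARY_OP | → 0 | 25 = 25. Stack: [25]
STORE_FAST y → y=25. Stack: []
LOAD_FAST a → push 25. Stack: [25]
LOAD_CONST → push 4. Stack: [25, 4]
BINARY_OP + → 25 + 4 = 29. Stack: [29]
LOAD_CONST → push 4. Stack: [29, 4]
BINARY_OP << → 29 << 4 = 464. Stack: [464]
STORE_FAST y → y=464. Stack: []
LOAD_FAST b → push 36. Stack: [36]
LOAD_CONST → push 3. Stack: [36, 3]
BINARY_OP + → 36 + 3 = 39. Stack: [39]
STORE_FAST m → m=39. Stack: []
LOAD_CONST → push 14. Stack: [14]
LOAD_FAST_LOAD_FAST b,m → push 36,39. Stack: [14, 36, 39]
BINARY_OP ^ → 36 ^ 39 = 3. Stack: [14, 3]
BINARY_OP % → 14 % 3 = 2. Stack: [2]
STORE_FAST p → p=2. Stack: []
LOAD_FAST_LOAD_FAST p,m → push 2,39. Stack: [2, 39]
BINARY_OP & → 2 & 39 = 2. Stack: [2]
RETURN_VALUE → return 2.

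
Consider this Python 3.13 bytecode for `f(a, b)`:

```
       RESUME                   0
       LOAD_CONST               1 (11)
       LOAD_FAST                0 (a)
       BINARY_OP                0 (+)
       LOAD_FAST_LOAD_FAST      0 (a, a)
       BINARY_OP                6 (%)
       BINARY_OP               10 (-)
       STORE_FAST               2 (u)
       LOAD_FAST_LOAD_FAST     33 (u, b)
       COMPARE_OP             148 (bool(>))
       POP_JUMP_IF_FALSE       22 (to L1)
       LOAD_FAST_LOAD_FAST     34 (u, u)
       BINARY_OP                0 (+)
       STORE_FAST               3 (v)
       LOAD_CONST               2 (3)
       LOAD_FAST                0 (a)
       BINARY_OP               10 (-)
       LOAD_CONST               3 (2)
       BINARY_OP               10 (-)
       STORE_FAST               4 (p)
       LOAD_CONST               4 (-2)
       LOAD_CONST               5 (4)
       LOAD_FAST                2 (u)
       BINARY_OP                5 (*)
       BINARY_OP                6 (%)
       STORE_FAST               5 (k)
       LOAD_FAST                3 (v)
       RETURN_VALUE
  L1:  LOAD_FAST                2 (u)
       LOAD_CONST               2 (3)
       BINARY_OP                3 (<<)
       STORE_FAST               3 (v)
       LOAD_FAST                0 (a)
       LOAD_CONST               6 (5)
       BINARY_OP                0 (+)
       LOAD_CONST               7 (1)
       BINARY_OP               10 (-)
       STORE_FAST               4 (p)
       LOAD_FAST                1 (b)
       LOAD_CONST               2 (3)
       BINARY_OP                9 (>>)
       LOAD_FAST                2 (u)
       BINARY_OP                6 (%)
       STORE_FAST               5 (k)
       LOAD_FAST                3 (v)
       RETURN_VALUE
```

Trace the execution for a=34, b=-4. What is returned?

90

LOAD_CONST → push 11. Stack: [11]
LOAD_FAST a → push 34. Stack: [11, 34]
BINARY_OP + → 11 + 34 = 45. Stack: [45]
LOAD_FAST_LOAD_FAST a,a → push 34,34. Stack: [45, 34, 34]
BINARY_OP % → 34 % 34 = 0. Stack: [45, 0]
BINARY_OP - → 45 - 0 = 45. Stack: [45]
STORE_FAST u → u=45. Stack: []
LOAD_FAST_LOAD_FAST u,b → push 45,-4. Stack: [45, -4]
COMPARE_OP bool(>) → 45 vs -4 = True. Stack: [True]
POP_JUMP_IF_FALSE → pop True; no jump. Stack: []
LOAD_FAST_LOAD_FAST u,u → push 45,45. Stack: [45, 45]
BINARY_OP + → 45 + 45 = 90. Stack: [90]
STORE_FAST v → v=90. Stack: []
LOAD_CONST → push 3. Stack: [3]
LOAD_FAST a → push 34. Stack: [3, 34]
BINARY_OP - → 3 - 34 = -31. Stack: [-31]
LOAD_CONST → push 2. Stack: [-31, 2]
BINARY_OP - → -31 - 2 = -33. Stack: [-33]
STORE_FAST p → p=-33. Stack: []
LOAD_CONST → push -2. Stack: [-2]
LOAD_CONST → push 4. Stack: [-2, 4]
LOAD_FAST u → push 45. Stack: [-2, 4, 45]
BINARY_OP * → 4 * 45 = 180. Stack: [-2, 180]
BINARY_OP % → -2 % 180 = 178. Stack: [178]
STORE_FAST k → k=178. Stack: []
LOAD_FAST v → push 90. Stack: [90]
RETURN_VALUE → return 90.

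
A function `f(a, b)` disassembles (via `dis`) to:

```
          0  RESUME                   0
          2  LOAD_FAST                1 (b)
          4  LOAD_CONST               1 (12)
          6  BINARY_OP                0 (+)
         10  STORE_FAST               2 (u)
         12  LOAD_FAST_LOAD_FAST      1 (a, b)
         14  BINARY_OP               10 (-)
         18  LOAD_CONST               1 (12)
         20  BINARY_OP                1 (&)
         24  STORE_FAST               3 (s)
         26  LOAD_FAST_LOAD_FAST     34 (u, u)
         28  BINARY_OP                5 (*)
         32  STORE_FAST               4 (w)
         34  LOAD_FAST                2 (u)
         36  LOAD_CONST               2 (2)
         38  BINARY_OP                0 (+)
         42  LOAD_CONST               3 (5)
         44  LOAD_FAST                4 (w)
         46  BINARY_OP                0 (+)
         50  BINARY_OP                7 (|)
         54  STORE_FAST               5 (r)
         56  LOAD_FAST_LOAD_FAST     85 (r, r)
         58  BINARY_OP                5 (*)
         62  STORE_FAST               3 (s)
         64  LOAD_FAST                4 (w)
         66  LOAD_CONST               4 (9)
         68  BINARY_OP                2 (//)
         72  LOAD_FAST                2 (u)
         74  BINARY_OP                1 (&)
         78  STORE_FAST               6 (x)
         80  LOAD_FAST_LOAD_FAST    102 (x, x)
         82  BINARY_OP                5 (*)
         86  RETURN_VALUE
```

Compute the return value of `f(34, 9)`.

289

LOAD_FAST b → push 9. Stack: [9]
LOAD_CONST → push 12. Stack: [9, 12]
BINARY_OP + → 9 + 12 = 21. Stack: [21]
STORE_FAST u → u=21. Stack: []
LOAD_FAST_LOAD_FAST a,b → push 34,9. Stack: [34, 9]
BINARY_OP - → 34 - 9 = 25. Stack: [25]
LOAD_CONST → push 12. Stack: [25, 12]
BINARY_OP & → 25 & 12 = 8. Stack: [8]
STORE_FAST s → s=8. Stack: []
LOAD_FAST_LOAD_FAST u,u → push 21,21. Stack: [21, 21]
BINARY_OP * → 21 * 21 = 441. Stack: [441]
STORE_FAST w → w=441. Stack: []
LOAD_FAST u → push 21. Stack: [21]
LOAD_CONST → push 2. Stack: [21, 2]
BINARY_OP + → 21 + 2 = 23. Stack: [23]
LOAD_CONST → push 5. Stack: [23, 5]
LOAD_FAST w → push 441. Stack: [23, 5, 441]
BINARY_OP + → 5 + 441 = 446. Stack: [23, 446]
BINARY_OP | → 23 | 446 = 447. Stack: [447]
STORE_FAST r → r=447. Stack: []
LOAD_FAST_LOAD_FAST r,r → push 447,447. Stack: [447, 447]
BINARY_OP * → 447 * 447 = 199809. Stack: [199809]
STORE_FAST s → s=199809. Stack: []
LOAD_FAST w → push 441. Stack: [441]
LOAD_CONST → push 9. Stack: [441, 9]
BINARY_OP // → 441 // 9 = 49. Stack: [49]
LOAD_FAST u → push 21. Stack: [49, 21]
BINARY_OP & → 49 & 21 = 17. Stack: [17]
STORE_FAST x → x=17. Stack: []
LOAD_FAST_LOAD_FAST x,x → push 17,17. Stack: [17, 17]
BINARY_OP * → 17 * 17 = 289. Stack: [289]
RETURN_VALUE → return 289.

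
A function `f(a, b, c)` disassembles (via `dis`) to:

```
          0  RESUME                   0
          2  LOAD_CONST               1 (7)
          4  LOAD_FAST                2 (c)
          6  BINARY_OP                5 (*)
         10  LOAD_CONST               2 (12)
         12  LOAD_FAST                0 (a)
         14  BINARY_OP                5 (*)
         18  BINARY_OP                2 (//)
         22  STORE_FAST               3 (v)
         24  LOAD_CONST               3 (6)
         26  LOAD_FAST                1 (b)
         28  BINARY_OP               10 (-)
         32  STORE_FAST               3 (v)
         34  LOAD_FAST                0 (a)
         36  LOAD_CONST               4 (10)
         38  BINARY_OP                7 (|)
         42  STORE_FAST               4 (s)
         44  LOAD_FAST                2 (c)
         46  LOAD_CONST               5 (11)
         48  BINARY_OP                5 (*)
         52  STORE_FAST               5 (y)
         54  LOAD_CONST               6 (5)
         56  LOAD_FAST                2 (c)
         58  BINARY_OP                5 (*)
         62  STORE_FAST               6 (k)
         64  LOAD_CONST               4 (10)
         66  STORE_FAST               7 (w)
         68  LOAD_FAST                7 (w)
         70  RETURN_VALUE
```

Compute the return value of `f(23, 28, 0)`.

10

LOAD_CONST → push 7. Stack: [7]
LOAD_FAST c → push 0. Stack: [7, 0]
BINARY_OP * → 7 * 0 = 0. Stack: [0]
LOAD_CONST → push 12. Stack: [0, 12]
LOAD_FAST a → push 23. Stack: [0, 12, 23]
BINARY_OP * → 12 * 23 = 276. Stack: [0, 276]
BINARY_OP // → 0 // 276 = 0. Stack: [0]
STORE_FAST v → v=0. Stack: []
LOAD_CONST → push 6. Stack: [6]
LOAD_FAST b → push 28. Stack: [6, 28]
BINARY_OP - → 6 - 28 = -22. Stack: [-22]
STORE_FAST v → v=-22. Stack: []
LOAD_FAST a → push 23. Stack: [23]
LOAD_CONST → push 10. Stack: [23, 10]
BINARY_OP | → 23 | 10 = 31. Stack: [31]
STORE_FAST s → s=31. Stack: []
LOAD_FAST c → push 0. Stack: [0]
LOAD_CONST → push 11. Stack: [0, 11]
BINARY_OP * → 0 * 11 = 0. Stack: [0]
STORE_FAST y → y=0. Stack: []
LOAD_CONST → push 5. Stack: [5]
LOAD_FAST c → push 0. Stack: [5, 0]
BINARY_OP * → 5 * 0 = 0. Stack: [0]
STORE_FAST k → k=0. Stack: []
LOAD_CONST → push 10. Stack: [10]
STORE_FAST w → w=10. Stack: []
LOAD_FAST w → push 10. Stack: [10]
RETURN_VALUE → return 10.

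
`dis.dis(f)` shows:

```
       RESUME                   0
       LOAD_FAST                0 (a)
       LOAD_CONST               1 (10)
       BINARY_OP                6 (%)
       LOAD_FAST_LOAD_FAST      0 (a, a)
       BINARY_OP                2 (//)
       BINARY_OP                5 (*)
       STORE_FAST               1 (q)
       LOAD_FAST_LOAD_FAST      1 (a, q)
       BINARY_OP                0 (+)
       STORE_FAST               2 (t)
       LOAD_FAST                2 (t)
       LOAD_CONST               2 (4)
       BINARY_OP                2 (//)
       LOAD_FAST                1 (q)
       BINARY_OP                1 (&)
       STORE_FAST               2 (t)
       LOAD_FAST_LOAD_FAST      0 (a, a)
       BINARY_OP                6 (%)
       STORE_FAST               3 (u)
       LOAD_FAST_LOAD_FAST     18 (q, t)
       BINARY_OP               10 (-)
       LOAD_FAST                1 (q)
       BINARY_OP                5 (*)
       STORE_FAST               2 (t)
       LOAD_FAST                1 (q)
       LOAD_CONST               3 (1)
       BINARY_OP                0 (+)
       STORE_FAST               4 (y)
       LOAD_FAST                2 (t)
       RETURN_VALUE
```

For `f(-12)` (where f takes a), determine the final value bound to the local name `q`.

LOAD_FAST a → push -12. Stack: [-12]
LOAD_CONST → push 10. Stack: [-12, 10]
BINARY_OP % → -12 % 10 = 8. Stack: [8]
LOAD_FAST_LOAD_FAST a,a → push -12,-12. Stack: [8, -12, -12]
BINARY_OP // → -12 // -12 = 1. Stack: [8, 1]
BINARY_OP * → 8 * 1 = 8. Stack: [8]
STORE_FAST q → q=8. Stack: []
LOAD_FAST_LOAD_FAST a,q → push -12,8. Stack: [-12, 8]
BINARY_OP + → -12 + 8 = -4. Stack: [-4]
STORE_FAST t → t=-4. Stack: []
LOAD_FAST t → push -4. Stack: [-4]
LOAD_CONST → push 4. Stack: [-4, 4]
BINARY_OP // → -4 // 4 = -1. Stack: [-1]
LOAD_FAST q → push 8. Stack: [-1, 8]
BINARY_OP & → -1 & 8 = 8. Stack: [8]
STORE_FAST t → t=8. Stack: []
LOAD_FAST_LOAD_FAST a,a → push -12,-12. Stack: [-12, -12]
BINARY_OP % → -12 % -12 = 0. Stack: [0]
STORE_FAST u → u=0. Stack: []
LOAD_FAST_LOAD_FAST q,t → push 8,8. Stack: [8, 8]
BINARY_OP - → 8 - 8 = 0. Stack: [0]
LOAD_FAST q → push 8. Stack: [0, 8]
BINARY_OP * → 0 * 8 = 0. Stack: [0]
STORE_FAST t → t=0. Stack: []
LOAD_FAST q → push 8. Stack: [8]
LOAD_CONST → push 1. Stack: [8, 1]
BINARY_OP + → 8 + 1 = 9. Stack: [9]
STORE_FAST y → y=9. Stack: []
LOAD_FAST t → push 0. Stack: [0]
RETURN_VALUE → return 0.

8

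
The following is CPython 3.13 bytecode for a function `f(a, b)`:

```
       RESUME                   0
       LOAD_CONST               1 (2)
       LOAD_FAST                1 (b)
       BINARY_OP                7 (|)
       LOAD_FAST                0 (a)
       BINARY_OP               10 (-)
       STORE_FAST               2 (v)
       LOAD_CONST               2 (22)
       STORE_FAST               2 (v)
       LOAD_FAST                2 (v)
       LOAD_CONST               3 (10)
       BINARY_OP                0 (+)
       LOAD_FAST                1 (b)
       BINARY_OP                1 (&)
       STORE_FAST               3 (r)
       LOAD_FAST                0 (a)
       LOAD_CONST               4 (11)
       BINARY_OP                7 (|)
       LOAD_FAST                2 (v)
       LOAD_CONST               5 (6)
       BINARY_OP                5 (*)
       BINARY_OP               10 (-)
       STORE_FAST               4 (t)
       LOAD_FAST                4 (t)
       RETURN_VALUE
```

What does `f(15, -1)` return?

LOAD_CONST → push 2. Stack: [2]
LOAD_FAST b → push -1. Stack: [2, -1]
BINARY_OP | → 2 | -1 = -1. Stack: [-1]
LOAD_FAST a → push 15. Stack: [-1, 15]
BINARY_OP - → -1 - 15 = -16. Stack: [-16]
STORE_FAST v → v=-16. Stack: []
LOAD_CONST → push 22. Stack: [22]
STORE_FAST v → v=22. Stack: []
LOAD_FAST v → push 22. Stack: [22]
LOAD_CONST → push 10. Stack: [22, 10]
BINARY_OP + → 22 + 10 = 32. Stack: [32]
LOAD_FAST b → push -1. Stack: [32, -1]
BINARY_OP & → 32 & -1 = 32. Stack: [32]
STORE_FAST r → r=32. Stack: []
LOAD_FAST a → push 15. Stack: [15]
LOAD_CONST → push 11. Stack: [15, 11]
BINARY_OP | → 15 | 11 = 15. Stack: [15]
LOAD_FAST v → push 22. Stack: [15, 22]
LOAD_CONST → push 6. Stack: [15, 22, 6]
BINARY_OP * → 22 * 6 = 132. Stack: [15, 132]
BINARY_OP - → 15 - 132 = -117. Stack: [-117]
STORE_FAST t → t=-117. Stack: []
LOAD_FAST t → push -117. Stack: [-117]
RETURN_VALUE → return -117.

-117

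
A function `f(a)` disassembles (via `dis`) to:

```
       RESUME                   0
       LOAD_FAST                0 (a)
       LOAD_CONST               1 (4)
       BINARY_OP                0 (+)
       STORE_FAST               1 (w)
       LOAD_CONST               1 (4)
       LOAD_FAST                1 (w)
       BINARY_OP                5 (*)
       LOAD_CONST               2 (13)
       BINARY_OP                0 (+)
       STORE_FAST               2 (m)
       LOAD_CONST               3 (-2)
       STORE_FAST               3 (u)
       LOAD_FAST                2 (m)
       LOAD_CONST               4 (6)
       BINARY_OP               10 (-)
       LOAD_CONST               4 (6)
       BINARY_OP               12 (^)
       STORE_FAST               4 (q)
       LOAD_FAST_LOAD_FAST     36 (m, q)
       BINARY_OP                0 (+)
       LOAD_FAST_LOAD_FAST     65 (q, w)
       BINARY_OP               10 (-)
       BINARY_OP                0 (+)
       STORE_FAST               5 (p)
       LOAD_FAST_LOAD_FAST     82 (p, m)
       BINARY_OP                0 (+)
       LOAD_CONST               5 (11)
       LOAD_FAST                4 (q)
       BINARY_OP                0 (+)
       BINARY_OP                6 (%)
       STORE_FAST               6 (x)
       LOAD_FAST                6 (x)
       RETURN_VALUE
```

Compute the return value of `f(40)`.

LOAD_FAST a → push 40. Stack: [40]
LOAD_CONST → push 4. Stack: [40, 4]
BINARY_OP + → 40 + 4 = 44. Stack: [44]
STORE_FAST w → w=44. Stack: []
LOAD_CONST → push 4. Stack: [4]
LOAD_FAST w → push 44. Stack: [4, 44]
BINARY_OP * → 4 * 44 = 176. Stack: [176]
LOAD_CONST → push 13. Stack: [176, 13]
BINARY_OP + → 176 + 13 = 189. Stack: [189]
STORE_FAST m → m=189. Stack: []
LOAD_CONST → push -2. Stack: [-2]
STORE_FAST u → u=-2. Stack: []
LOAD_FAST m → push 189. Stack: [189]
LOAD_CONST → push 6. Stack: [189, 6]
BINARY_OP - → 189 - 6 = 183. Stack: [183]
LOAD_CONST → push 6. Stack: [183, 6]
BINARY_OP ^ → 183 ^ 6 = 177. Stack: [177]
STORE_FAST q → q=177. Stack: []
LOAD_FAST_LOAD_FAST m,q → push 189,177. Stack: [189, 177]
BINARY_OP + → 189 + 177 = 366. Stack: [366]
LOAD_FAST_LOAD_FAST q,w → push 177,44. Stack: [366, 177, 44]
BINARY_OP - → 177 - 44 = 133. Stack: [366, 133]
BINARY_OP + → 366 + 133 = 499. Stack: [499]
STORE_FAST p → p=499. Stack: []
LOAD_FAST_LOAD_FAST p,m → push 499,189. Stack: [499, 189]
BINARY_OP + → 499 + 189 = 688. Stack: [688]
LOAD_CONST → push 11. Stack: [688, 11]
LOAD_FAST q → push 177. Stack: [688, 11, 177]
BINARY_OP + → 11 + 177 = 188. Stack: [688, 188]
BINARY_OP % → 688 % 188 = 124. Stack: [124]
STORE_FAST x → x=124. Stack: []
LOAD_FAST x → push 124. Stack: [124]
RETURN_VALUE → return 124.

124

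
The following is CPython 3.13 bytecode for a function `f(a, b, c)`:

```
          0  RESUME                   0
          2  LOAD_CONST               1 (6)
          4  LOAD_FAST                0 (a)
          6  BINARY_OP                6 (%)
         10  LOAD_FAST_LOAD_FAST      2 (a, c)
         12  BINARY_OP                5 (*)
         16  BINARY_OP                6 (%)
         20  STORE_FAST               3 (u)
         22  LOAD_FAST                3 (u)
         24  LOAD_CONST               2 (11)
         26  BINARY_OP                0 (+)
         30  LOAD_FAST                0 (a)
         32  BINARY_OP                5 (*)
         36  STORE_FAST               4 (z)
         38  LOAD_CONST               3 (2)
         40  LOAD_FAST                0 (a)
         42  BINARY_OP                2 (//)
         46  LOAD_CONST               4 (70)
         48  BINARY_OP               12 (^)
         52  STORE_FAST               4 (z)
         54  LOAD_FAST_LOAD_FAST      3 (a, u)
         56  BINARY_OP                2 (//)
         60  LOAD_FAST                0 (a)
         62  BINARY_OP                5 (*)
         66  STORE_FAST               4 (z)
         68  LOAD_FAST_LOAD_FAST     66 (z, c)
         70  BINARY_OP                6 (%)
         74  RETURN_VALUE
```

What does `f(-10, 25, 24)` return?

4

LOAD_CONST → push 6. Stack: [6]
LOAD_FAST a → push -10. Stack: [6, -10]
BINARY_OP % → 6 % -10 = -4. Stack: [-4]
LOAD_FAST_LOAD_FAST a,c → push -10,24. Stack: [-4, -10, 24]
BINARY_OP * → -10 * 24 = -240. Stack: [-4, -240]
BINARY_OP % → -4 % -240 = -4. Stack: [-4]
STORE_FAST u → u=-4. Stack: []
LOAD_FAST u → push -4. Stack: [-4]
LOAD_CONST → push 11. Stack: [-4, 11]
BINARY_OP + → -4 + 11 = 7. Stack: [7]
LOAD_FAST a → push -10. Stack: [7, -10]
BINARY_OP * → 7 * -10 = -70. Stack: [-70]
STORE_FAST z → z=-70. Stack: []
LOAD_CONST → push 2. Stack: [2]
LOAD_FAST a → push -10. Stack: [2, -10]
BINARY_OP // → 2 // -10 = -1. Stack: [-1]
LOAD_CONST → push 70. Stack: [-1, 70]
BINARY_OP ^ → -1 ^ 70 = -71. Stack: [-71]
STORE_FAST z → z=-71. Stack: []
LOAD_FAST_LOAD_FAST a,u → push -10,-4. Stack: [-10, -4]
BINARY_OP // → -10 // -4 = 2. Stack: [2]
LOAD_FAST a → push -10. Stack: [2, -10]
BINARY_OP * → 2 * -10 = -20. Stack: [-20]
STORE_FAST z → z=-20. Stack: []
LOAD_FAST_LOAD_FAST z,c → push -20,24. Stack: [-20, 24]
BINARY_OP % → -20 % 24 = 4. Stack: [4]
RETURN_VALUE → return 4.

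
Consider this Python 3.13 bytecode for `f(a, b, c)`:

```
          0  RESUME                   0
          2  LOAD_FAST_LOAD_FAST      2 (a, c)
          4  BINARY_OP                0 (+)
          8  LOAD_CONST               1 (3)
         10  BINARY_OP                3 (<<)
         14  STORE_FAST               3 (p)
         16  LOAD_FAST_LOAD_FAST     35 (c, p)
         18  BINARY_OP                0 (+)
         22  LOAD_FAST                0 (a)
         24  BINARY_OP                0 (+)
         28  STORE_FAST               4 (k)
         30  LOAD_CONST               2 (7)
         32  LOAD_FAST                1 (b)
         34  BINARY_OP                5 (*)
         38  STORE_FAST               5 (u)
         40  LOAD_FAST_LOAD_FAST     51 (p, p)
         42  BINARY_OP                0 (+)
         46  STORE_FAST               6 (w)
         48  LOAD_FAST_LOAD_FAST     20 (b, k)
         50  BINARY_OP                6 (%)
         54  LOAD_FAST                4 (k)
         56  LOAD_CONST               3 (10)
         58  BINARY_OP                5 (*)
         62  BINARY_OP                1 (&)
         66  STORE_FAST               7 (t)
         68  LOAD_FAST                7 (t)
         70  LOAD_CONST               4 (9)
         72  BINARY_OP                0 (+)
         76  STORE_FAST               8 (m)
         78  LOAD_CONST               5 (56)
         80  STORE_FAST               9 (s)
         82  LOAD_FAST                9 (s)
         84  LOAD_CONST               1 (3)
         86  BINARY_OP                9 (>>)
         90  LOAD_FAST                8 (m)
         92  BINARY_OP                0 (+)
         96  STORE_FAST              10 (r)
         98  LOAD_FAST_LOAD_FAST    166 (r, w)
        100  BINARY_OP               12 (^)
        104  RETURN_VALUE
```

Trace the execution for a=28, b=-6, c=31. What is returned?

940

LOAD_FAST_LOAD_FAST a,c → push 28,31. Stack: [28, 31]
BINARY_OP + → 28 + 31 = 59. Stack: [59]
LOAD_CONST → push 3. Stack: [59, 3]
BINARY_OP << → 59 << 3 = 472. Stack: [472]
STORE_FAST p → p=472. Stack: []
LOAD_FAST_LOAD_FAST c,p → push 31,472. Stack: [31, 472]
BINARY_OP + → 31 + 472 = 503. Stack: [503]
LOAD_FAST a → push 28. Stack: [503, 28]
BINARY_OP + → 503 + 28 = 531. Stack: [531]
STORE_FAST k → k=531. Stack: []
LOAD_CONST → push 7. Stack: [7]
LOAD_FAST b → push -6. Stack: [7, -6]
BINARY_OP * → 7 * -6 = -42. Stack: [-42]
STORE_FAST u → u=-42. Stack: []
LOAD_FAST_LOAD_FAST p,p → push 472,472. Stack: [472, 472]
BINARY_OP + → 472 + 472 = 944. Stack: [944]
STORE_FAST w → w=944. Stack: []
LOAD_FAST_LOAD_FAST b,k → push -6,531. Stack: [-6, 531]
BINARY_OP % → -6 % 531 = 525. Stack: [525]
LOAD_FAST k → push 531. Stack: [525, 531]
LOAD_CONST → push 10. Stack: [525, 531, 10]
BINARY_OP * → 531 * 10 = 5310. Stack: [525, 5310]
BINARY_OP & → 525 & 5310 = 12. Stack: [12]
STORE_FAST t → t=12. Stack: []
LOAD_FAST t → push 12. Stack: [12]
LOAD_CONST → push 9. Stack: [12, 9]
BINARY_OP + → 12 + 9 = 21. Stack: [21]
STORE_FAST m → m=21. Stack: []
LOAD_CONST → push 56. Stack: [56]
STORE_FAST s → s=56. Stack: []
LOAD_FAST s → push 56. Stack: [56]
LOAD_CONST → push 3. Stack: [56, 3]
BINARY_OP >> → 56 >> 3 = 7. Stack: [7]
LOAD_FAST m → push 21. Stack: [7, 21]
BINARY_OP + → 7 + 21 = 28. Stack: [28]
STORE_FAST r → r=28. Stack: []
LOAD_FAST_LOAD_FAST r,w → push 28,944. Stack: [28, 944]
BINARY_OP ^ → 28 ^ 944 = 940. Stack: [940]
RETURN_VALUE → return 940.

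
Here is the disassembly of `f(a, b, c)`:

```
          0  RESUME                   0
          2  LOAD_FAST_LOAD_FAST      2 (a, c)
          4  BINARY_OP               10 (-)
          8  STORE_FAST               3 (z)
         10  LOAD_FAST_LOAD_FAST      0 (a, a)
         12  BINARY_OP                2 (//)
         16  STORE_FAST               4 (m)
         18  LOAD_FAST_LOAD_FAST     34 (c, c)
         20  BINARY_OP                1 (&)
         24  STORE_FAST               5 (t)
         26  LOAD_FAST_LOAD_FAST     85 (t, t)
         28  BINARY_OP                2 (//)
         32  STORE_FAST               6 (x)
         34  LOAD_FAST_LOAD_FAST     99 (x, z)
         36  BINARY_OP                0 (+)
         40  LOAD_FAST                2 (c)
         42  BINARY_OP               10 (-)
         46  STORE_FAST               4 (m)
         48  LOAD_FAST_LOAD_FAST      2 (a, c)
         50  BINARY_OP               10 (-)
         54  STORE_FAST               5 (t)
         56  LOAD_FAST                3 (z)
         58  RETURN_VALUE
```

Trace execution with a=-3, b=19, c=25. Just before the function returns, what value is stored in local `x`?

LOAD_FAST_LOAD_FAST a,c → push -3,25. Stack: [-3, 25]
BINARY_OP - → -3 - 25 = -28. Stack: [-28]
STORE_FAST z → z=-28. Stack: []
LOAD_FAST_LOAD_FAST a,a → push -3,-3. Stack: [-3, -3]
BINARY_OP // → -3 // -3 = 1. Stack: [1]
STORE_FAST m → m=1. Stack: []
LOAD_FAST_LOAD_FAST c,c → push 25,25. Stack: [25, 25]
BINARY_OP & → 25 & 25 = 25. Stack: [25]
STORE_FAST t → t=25. Stack: []
LOAD_FAST_LOAD_FAST t,t → push 25,25. Stack: [25, 25]
BINARY_OP // → 25 // 25 = 1. Stack: [1]
STORE_FAST x → x=1. Stack: []
LOAD_FAST_LOAD_FAST x,z → push 1,-28. Stack: [1, -28]
BINARY_OP + → 1 + -28 = -27. Stack: [-27]
LOAD_FAST c → push 25. Stack: [-27, 25]
BINARY_OP - → -27 - 25 = -52. Stack: [-52]
STORE_FAST m → m=-52. Stack: []
LOAD_FAST_LOAD_FAST a,c → push -3,25. Stack: [-3, 25]
BINARY_OP - → -3 - 25 = -28. Stack: [-28]
STORE_FAST t → t=-28. Stack: []
LOAD_FAST z → push -28. Stack: [-28]
RETURN_VALUE → return -28.

1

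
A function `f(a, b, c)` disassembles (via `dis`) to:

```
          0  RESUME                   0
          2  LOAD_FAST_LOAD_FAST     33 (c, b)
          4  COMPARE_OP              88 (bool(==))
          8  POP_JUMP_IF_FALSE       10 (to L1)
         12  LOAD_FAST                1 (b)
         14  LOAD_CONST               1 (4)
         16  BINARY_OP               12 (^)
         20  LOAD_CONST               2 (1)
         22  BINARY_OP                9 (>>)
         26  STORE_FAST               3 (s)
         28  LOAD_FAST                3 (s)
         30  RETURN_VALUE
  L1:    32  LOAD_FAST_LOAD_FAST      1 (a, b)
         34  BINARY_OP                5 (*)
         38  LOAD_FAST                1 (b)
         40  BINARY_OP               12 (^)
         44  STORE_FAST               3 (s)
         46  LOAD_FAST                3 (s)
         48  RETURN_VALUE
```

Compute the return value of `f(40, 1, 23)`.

41

LOAD_FAST_LOAD_FAST c,b → push 23,1. Stack: [23, 1]
COMPARE_OP bool(==) → 23 vs 1 = False. Stack: [False]
POP_JUMP_IF_FALSE → pop False; jump. Stack: []
LOAD_FAST_LOAD_FAST a,b → push 40,1. Stack: [40, 1]
BINARY_OP * → 40 * 1 = 40. Stack: [40]
LOAD_FAST b → push 1. Stack: [40, 1]
BINARY_OP ^ → 40 ^ 1 = 41. Stack: [41]
STORE_FAST s → s=41. Stack: []
LOAD_FAST s → push 41. Stack: [41]
RETURN_VALUE → return 41.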